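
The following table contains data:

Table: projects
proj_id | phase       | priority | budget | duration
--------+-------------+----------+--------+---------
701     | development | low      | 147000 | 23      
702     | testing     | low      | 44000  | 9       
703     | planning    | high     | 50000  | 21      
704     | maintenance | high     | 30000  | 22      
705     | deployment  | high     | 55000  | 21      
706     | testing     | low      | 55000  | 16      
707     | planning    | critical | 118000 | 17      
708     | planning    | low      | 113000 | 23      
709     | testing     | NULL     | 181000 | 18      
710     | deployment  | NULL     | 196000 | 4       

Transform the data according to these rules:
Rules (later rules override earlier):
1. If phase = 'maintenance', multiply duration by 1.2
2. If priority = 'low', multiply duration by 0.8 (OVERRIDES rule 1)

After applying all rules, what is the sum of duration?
164.2

Step 1: Rule 2 takes priority for records with priority = 'low'
  - 4 records: 71 × 0.8 = 56.8
Step 2: Rule 1 applies to remaining records with phase = 'maintenance'
  - 1 records: 22 × 1.2 = 26.4
Step 3: Other records unchanged: 81
Step 4: Final sum = 56.8 + 26.4 + 81 = 164.2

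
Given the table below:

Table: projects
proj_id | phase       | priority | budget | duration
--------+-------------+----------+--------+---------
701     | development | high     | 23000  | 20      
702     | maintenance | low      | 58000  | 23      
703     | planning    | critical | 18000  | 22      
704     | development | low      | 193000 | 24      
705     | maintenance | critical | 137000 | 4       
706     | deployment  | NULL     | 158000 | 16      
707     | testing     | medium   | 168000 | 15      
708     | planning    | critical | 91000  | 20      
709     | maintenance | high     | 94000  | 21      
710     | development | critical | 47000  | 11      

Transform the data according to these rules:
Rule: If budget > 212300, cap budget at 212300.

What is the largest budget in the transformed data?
193000

Step 1: Original maximum budget = 193000
Step 2: Check cap of 212300 against maximum
Step 3: No records exceed the cap (max 193000 <= cap 212300), so no capping applies
Step 4: Maximum after transformation = 193000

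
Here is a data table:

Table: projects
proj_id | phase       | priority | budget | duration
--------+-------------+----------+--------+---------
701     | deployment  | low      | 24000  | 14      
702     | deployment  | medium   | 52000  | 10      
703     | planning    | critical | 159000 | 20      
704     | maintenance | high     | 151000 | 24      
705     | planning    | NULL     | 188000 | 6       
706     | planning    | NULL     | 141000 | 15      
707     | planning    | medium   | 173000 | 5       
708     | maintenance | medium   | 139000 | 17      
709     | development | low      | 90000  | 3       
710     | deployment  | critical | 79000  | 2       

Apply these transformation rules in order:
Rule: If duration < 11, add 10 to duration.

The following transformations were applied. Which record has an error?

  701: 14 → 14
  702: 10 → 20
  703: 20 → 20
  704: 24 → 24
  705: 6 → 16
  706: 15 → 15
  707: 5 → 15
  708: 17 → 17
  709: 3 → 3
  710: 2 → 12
Record 709 has an error. The correct transformed value should be 13, not 3.

Step 1: Check each record against the rule
Step 2: Record 709 has duration = 3
Step 3: Since 3 < 11, the bonus should have been applied
Step 4: Correct value = 13, but claimed value = 3
Conclusion: Record 709 has the error.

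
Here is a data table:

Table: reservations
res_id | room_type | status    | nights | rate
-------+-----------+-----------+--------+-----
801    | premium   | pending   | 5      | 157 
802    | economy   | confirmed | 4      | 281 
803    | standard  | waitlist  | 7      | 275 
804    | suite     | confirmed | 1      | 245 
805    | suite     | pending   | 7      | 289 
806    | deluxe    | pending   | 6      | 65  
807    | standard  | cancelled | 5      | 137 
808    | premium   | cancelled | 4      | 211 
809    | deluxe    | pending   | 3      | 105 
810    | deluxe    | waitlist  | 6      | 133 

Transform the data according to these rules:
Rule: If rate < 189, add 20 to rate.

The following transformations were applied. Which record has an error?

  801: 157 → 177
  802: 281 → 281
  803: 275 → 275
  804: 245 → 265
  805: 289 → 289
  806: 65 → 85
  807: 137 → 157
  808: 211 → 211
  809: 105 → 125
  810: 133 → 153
Record 804 has an error. The correct transformed value should be 245, not 265.

Step 1: Check each record against the rule
Step 2: Record 804 has rate = 245
Step 3: Since 245 >= 189, the bonus should not have been applied
Step 4: Correct value = 245, but claimed value = 265
Conclusion: Record 804 has the error.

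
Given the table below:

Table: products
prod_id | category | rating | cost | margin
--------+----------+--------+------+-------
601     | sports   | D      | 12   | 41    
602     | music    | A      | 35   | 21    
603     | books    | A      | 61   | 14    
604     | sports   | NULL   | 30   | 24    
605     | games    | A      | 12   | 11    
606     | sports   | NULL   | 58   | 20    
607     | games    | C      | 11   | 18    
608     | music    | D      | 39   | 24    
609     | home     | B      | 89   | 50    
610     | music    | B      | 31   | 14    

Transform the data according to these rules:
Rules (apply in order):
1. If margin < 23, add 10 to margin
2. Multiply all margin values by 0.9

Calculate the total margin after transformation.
267.3

Step 1: Apply Rule 1 - Add 10 to records with margin < 23
  - 6 records affected: 98 + (6 × 10) = 158
  - Unaffected records: 139
  - Sum after Rule 1: 297
Step 2: Apply Rule 2 - Multiply all by 0.9
  - 297 × 0.9 = 267.3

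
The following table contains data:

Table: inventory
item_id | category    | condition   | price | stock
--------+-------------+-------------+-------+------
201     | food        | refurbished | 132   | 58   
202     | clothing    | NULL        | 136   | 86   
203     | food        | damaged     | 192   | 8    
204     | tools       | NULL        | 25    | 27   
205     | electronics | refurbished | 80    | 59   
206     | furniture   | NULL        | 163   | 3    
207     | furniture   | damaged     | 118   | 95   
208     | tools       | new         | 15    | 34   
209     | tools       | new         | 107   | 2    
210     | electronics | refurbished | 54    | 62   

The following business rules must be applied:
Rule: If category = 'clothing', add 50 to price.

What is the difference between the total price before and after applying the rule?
50

Step 1: Original sum of price = 1022
Step 2: 1 records have category = 'clothing'
Step 3: Each affected record changes by 50
Step 4: Total change = 1 × 50 = 50
Step 5: New sum = 1022 + 50 = 1072
Step 6: Difference = |1072 - 1022| = 50
        (Sum increased by 50)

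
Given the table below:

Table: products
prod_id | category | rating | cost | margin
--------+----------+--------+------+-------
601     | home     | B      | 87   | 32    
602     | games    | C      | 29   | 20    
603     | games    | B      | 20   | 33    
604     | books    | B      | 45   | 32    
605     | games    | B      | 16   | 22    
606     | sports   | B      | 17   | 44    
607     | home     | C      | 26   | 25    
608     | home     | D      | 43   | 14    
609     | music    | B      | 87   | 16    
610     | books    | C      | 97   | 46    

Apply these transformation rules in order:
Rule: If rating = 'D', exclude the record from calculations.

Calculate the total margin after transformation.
270

Step 1: Identify records where rating = 'D'
Step 2: The excluded records sum to 14
Step 3: Original total margin = 284
Step 4: Remaining total = 284 - 14 = 270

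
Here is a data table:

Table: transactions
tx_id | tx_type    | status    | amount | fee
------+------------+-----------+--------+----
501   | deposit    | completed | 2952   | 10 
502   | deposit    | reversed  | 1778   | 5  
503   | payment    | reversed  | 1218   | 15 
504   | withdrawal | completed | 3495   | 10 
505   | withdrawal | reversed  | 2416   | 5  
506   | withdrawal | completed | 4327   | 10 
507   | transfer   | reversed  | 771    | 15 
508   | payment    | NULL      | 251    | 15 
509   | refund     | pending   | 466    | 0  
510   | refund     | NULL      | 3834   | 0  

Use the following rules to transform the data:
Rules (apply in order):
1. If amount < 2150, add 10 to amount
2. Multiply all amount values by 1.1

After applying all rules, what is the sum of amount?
23713.8

Step 1: Apply Rule 1 - Add 10 to records with amount < 2150
  - 5 records affected: 4484 + (5 × 10) = 4534
  - Unaffected records: 17024
  - Sum after Rule 1: 21558
Step 2: Apply Rule 2 - Multiply all by 1.1
  - 21558 × 1.1 = 23713.8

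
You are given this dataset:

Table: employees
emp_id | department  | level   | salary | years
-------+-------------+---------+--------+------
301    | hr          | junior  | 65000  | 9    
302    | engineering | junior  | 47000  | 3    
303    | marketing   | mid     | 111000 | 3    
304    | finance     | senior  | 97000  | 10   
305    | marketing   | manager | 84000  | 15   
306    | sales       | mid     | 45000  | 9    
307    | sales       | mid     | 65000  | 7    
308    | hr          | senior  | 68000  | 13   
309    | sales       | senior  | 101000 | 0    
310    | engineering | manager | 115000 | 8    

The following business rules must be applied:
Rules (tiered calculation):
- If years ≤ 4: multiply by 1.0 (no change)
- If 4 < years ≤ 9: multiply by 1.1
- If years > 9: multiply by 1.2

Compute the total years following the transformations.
87.9

Step 1: Tier 1 (years ≤ 4): 3 records, sum = 6 × 1.0 = 6.0
Step 2: Tier 2 (4 < years ≤ 9): 4 records, sum = 33 × 1.1 = 36.3
Step 3: Tier 3 (years > 9): 3 records, sum = 38 × 1.2 = 45.6
Step 4: Final sum = 6.0 + 36.3 + 45.6 = 87.9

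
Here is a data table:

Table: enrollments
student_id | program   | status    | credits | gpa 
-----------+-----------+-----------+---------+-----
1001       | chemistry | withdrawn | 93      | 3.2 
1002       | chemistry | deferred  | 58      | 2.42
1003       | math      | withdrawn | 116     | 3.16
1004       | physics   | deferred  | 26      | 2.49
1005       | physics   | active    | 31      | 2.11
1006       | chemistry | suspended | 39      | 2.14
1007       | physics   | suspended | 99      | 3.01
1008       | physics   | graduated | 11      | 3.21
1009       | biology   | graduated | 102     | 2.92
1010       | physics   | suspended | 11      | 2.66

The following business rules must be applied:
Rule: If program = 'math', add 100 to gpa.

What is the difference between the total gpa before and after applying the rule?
100.0

Step 1: Original sum of gpa = 27.32
Step 2: 1 records have program = 'math'
Step 3: Each affected record changes by 100
Step 4: Total change = 1 × 100 = 100
Step 5: New sum = 27.32 + 100 = 127.32
Step 6: Difference = |127.32 - 27.32| = 100.0
        (Sum increased by 100.0)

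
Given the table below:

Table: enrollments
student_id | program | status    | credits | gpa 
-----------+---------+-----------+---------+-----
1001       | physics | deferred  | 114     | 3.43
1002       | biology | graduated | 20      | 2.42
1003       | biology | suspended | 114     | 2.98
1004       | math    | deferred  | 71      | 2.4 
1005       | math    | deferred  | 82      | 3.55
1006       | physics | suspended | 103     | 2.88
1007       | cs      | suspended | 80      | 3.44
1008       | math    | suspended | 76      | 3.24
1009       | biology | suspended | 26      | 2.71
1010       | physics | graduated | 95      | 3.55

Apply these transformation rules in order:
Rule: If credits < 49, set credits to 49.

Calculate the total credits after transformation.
833

Step 1: 2 records have credits < 49
Step 2: These records originally summed to 46
Step 3: After setting to minimum: 2 × 49 = 98
Step 4: Unaffected records sum: 735
Step 5: Final sum = 98 + 735 = 833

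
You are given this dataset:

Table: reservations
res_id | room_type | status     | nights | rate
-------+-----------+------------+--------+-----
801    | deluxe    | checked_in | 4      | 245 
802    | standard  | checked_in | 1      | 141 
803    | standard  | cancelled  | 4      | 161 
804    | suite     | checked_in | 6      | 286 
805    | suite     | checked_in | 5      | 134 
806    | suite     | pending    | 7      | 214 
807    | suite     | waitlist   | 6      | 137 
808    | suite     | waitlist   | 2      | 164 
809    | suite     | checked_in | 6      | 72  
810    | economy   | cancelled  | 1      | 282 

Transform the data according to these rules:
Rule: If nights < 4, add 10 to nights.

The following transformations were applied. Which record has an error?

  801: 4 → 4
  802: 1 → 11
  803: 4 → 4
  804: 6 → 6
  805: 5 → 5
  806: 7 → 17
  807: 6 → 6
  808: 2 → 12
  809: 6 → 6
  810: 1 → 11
Record 806 has an error. The correct transformed value should be 7, not 17.

Step 1: Check each record against the rule
Step 2: Record 806 has nights = 7
Step 3: Since 7 >= 4, the bonus should not have been applied
Step 4: Correct value = 7, but claimed value = 17
Conclusion: Record 806 has the error.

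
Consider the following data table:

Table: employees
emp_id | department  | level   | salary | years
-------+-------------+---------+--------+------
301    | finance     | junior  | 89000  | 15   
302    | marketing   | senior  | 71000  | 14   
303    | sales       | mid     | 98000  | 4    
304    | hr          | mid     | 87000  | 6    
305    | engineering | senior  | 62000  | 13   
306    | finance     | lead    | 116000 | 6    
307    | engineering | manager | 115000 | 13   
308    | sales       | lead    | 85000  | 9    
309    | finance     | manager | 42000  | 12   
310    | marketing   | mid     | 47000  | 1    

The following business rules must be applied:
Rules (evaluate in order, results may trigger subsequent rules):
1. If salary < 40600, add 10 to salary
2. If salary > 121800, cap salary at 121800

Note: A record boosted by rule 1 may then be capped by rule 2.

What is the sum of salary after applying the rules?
812000

Step 1: Apply rule 1 to records with salary < 40600
  - 0 records get bonus of 10
  - Of these, 0 records then exceed 121800 and get capped
Step 2: Apply rule 2 to records with salary > 121800
  - 0 records (original) are capped
Step 3: Calculate final sum = 812000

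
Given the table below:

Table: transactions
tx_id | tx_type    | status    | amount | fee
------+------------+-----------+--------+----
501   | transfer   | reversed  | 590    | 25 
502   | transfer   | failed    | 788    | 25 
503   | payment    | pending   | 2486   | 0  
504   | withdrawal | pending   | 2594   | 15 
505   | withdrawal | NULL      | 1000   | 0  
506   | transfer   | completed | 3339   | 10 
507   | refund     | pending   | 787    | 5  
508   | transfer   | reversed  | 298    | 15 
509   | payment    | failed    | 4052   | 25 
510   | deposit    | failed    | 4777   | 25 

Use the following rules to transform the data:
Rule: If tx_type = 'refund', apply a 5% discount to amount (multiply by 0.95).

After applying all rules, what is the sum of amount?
20671.65

Step 1: Records with tx_type = 'refund' have total amount = 787
Step 2: Apply multiplier: 787 × 0.95 = 747.65
Step 3: Other records total: 19924
Step 4: Final sum = 747.65 + 19924 = 20671.65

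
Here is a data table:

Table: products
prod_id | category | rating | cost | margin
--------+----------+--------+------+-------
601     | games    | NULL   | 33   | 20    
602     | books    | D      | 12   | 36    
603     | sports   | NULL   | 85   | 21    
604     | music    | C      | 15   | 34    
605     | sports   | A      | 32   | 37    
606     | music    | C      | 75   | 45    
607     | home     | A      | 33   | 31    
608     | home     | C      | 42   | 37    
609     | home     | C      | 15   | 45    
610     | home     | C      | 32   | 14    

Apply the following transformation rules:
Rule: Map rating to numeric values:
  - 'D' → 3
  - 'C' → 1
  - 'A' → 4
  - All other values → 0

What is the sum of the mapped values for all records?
16

Step 1: Apply mapping to each record
Step 2: Count by status:
  'D': 1 records × 3 = 3
  'C': 5 records × 1 = 5
  'A': 2 records × 4 = 8
Step 3: Sum all mapped values = 16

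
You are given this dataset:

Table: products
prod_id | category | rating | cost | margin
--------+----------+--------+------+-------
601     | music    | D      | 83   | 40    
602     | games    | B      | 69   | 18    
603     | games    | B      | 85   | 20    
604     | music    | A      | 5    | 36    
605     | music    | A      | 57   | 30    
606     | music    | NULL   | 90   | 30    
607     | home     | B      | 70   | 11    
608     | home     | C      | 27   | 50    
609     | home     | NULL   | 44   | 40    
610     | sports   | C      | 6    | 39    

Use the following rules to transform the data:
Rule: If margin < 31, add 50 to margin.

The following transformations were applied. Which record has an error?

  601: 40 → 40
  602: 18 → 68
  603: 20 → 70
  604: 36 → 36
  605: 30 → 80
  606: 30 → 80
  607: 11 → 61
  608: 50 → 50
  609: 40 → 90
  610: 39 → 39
Record 609 has an error. The correct transformed value should be 40, not 90.

Step 1: Check each record against the rule
Step 2: Record 609 has margin = 40
Step 3: Since 40 >= 31, the bonus should not have been applied
Step 4: Correct value = 40, but claimed value = 90
Conclusion: Record 609 has the error.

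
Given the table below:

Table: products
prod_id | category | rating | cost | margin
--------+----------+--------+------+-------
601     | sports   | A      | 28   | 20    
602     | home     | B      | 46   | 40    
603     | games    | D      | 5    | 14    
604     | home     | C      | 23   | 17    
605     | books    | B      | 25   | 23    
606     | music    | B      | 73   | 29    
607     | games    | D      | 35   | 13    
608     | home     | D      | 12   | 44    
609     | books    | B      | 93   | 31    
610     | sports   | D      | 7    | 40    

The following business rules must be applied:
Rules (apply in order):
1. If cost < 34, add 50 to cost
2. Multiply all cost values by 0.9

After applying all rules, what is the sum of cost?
582.3

Step 1: Apply Rule 1 - Add 50 to records with cost < 34
  - 6 records affected: 100 + (6 × 50) = 400
  - Unaffected records: 247
  - Sum after Rule 1: 647
Step 2: Apply Rule 2 - Multiply all by 0.9
  - 647 × 0.9 = 582.3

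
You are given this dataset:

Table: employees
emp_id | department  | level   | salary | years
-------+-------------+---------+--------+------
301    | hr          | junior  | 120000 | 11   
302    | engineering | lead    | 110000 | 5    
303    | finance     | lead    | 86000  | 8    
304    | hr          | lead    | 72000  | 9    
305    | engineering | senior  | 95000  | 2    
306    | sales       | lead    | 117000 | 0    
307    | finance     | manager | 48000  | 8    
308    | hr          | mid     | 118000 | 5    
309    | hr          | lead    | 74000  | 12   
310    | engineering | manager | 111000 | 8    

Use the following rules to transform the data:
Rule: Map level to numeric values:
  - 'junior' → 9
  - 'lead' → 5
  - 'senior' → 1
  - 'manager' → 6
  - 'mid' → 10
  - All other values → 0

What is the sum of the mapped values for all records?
57

Step 1: Apply mapping to each record
Step 2: Count by status:
  'junior': 1 records × 9 = 9
  'lead': 5 records × 5 = 25
  'senior': 1 records × 1 = 1
  'manager': 2 records × 6 = 12
  'mid': 1 records × 10 = 10
Step 3: Sum all mapped values = 57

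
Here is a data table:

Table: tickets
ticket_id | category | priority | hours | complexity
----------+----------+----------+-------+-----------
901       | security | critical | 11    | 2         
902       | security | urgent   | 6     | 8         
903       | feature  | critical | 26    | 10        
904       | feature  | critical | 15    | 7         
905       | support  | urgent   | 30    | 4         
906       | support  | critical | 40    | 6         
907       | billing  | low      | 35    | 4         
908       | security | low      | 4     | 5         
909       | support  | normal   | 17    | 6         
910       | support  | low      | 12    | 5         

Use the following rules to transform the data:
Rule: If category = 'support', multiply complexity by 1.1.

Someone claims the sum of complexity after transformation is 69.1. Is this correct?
No, the correct result is 59.1.

Step 1: Calculate the correct sum after transformation
Step 2: Apply multiplier 1.1 to records where category = 'support'
Step 3: Correct result = 59.1
Step 4: Claimed result = 69.1
Step 5: 59.1 ≠ 69.1
Conclusion: The claimed result is incorrect. The correct answer is 59.1.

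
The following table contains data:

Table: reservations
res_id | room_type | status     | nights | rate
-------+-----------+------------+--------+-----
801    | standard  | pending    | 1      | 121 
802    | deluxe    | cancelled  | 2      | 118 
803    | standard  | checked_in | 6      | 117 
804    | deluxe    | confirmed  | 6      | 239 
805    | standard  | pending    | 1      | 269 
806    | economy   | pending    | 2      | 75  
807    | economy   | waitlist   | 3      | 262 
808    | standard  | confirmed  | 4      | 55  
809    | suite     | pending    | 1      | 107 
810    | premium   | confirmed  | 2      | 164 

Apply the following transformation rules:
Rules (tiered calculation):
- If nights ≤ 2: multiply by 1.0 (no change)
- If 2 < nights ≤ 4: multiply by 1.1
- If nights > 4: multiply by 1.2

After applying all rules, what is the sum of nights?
31.1

Step 1: Tier 1 (nights ≤ 2): 6 records, sum = 9 × 1.0 = 9.0
Step 2: Tier 2 (2 < nights ≤ 4): 2 records, sum = 7 × 1.1 = 7.7
Step 3: Tier 3 (nights > 4): 2 records, sum = 12 × 1.2 = 14.4
Step 4: Final sum = 9.0 + 7.7 + 14.4 = 31.1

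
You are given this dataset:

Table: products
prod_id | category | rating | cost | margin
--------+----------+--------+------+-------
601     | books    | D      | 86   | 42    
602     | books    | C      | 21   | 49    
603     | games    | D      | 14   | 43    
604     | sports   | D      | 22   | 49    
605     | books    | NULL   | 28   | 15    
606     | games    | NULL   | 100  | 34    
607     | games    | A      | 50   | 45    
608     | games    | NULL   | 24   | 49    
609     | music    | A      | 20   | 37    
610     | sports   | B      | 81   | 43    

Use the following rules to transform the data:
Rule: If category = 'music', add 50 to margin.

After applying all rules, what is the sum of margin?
456

Step 1: Count records where category = 'music': 1
Step 2: Total bonus added: 1 × 50 = 50
Step 3: Original sum of margin: 406
Step 4: Final sum = 406 + 50 = 456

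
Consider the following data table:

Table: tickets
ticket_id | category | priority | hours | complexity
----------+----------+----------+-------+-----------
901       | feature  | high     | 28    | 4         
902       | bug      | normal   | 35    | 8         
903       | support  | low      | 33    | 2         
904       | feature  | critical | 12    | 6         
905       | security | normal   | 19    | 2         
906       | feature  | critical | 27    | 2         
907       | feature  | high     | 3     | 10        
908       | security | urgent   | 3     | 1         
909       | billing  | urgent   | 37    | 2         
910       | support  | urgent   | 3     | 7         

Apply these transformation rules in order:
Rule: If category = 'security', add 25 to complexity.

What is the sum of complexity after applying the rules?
94

Step 1: Count records where category = 'security': 2
Step 2: Total bonus added: 2 × 25 = 50
Step 3: Original sum of complexity: 44
Step 4: Final sum = 44 + 50 = 94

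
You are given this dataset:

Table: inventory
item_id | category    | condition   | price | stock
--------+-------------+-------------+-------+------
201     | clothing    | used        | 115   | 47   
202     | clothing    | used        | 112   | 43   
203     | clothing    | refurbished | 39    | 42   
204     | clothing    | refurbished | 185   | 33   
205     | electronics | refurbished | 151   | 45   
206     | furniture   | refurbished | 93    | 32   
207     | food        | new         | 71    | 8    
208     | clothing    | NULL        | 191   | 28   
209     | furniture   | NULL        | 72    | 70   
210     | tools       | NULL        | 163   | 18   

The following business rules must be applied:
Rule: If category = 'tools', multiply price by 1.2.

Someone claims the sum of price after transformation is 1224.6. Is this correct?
Yes, the result is correct.

Step 1: Calculate the correct sum after transformation
Step 2: Apply multiplier 1.2 to records where category = 'tools'
Step 3: Correct result = 1224.6
Step 4: Claimed result = 1224.6
Step 5: 1224.6 = 1224.6 ✓
Conclusion: The claimed result is correct.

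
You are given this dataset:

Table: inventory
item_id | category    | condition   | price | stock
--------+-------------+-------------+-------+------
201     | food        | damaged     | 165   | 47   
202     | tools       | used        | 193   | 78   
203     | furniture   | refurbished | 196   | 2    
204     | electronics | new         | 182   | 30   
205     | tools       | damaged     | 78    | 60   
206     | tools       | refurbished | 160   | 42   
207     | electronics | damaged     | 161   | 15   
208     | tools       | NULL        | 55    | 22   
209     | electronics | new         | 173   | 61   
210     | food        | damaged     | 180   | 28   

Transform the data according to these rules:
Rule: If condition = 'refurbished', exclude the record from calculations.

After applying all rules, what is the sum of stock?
341

Step 1: Identify records where condition = 'refurbished'
Step 2: The excluded records sum to 44
Step 3: Original total stock = 385
Step 4: Remaining total = 385 - 44 = 341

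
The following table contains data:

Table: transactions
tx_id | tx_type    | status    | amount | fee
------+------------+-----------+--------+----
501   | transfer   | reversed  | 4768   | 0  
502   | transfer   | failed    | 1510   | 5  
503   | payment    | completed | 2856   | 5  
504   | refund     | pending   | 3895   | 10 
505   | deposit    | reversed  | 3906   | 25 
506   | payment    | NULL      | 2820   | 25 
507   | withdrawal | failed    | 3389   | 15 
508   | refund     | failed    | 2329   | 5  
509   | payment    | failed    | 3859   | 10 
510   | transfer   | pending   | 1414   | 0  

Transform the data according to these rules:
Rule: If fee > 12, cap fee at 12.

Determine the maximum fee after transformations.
12

Step 1: Original maximum fee = 25
Step 2: Apply cap at 12
Step 3: 3 records had fee > 12 and were capped
Step 4: Maximum after transformation = 12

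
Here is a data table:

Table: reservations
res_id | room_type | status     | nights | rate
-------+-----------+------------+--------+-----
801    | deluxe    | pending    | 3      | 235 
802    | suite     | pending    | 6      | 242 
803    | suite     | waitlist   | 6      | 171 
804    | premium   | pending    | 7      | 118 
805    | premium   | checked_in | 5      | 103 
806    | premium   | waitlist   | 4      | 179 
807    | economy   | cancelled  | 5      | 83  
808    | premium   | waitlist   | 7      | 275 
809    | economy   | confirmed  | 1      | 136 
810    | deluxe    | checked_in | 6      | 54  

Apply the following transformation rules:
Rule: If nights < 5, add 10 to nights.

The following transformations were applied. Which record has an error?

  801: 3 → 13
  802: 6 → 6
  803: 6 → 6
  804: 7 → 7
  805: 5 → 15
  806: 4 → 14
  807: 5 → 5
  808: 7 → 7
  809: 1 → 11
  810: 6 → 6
Record 805 has an error. The correct transformed value should be 5, not 15.

Step 1: Check each record against the rule
Step 2: Record 805 has nights = 5
Step 3: Since 5 >= 5, the bonus should not have been applied
Step 4: Correct value = 5, but claimed value = 15
Conclusion: Record 805 has the error.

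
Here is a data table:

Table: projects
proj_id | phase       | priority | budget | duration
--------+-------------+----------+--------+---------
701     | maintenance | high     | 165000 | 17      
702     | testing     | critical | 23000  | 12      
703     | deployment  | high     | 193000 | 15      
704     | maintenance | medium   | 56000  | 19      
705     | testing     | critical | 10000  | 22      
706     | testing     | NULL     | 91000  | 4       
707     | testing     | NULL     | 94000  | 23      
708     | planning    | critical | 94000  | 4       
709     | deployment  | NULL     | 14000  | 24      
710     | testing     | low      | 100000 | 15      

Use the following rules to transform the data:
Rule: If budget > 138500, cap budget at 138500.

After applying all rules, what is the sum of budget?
759000

Step 1: 2 records have budget > 138500
Step 2: These records originally summed to 358000
Step 3: After capping: 2 × 138500 = 277000
Step 4: Unaffected records sum: 482000
Step 5: Final sum = 277000 + 482000 = 759000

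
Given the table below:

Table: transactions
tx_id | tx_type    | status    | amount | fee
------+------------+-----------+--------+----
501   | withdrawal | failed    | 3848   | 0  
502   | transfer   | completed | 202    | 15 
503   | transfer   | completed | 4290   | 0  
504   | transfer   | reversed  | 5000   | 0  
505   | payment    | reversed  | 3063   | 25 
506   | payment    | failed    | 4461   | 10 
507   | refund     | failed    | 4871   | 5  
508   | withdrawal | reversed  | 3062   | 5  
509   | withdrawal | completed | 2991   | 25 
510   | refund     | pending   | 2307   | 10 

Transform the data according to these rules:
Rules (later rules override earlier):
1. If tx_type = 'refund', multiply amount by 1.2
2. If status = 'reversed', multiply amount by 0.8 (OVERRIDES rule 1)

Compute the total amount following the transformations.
33305.6

Step 1: Rule 2 takes priority for records with status = 'reversed'
  - 3 records: 11125 × 0.8 = 8900.0
Step 2: Rule 1 applies to remaining records with tx_type = 'refund'
  - 2 records: 7178 × 1.2 = 8613.6
Step 3: Other records unchanged: 15792
Step 4: Final sum = 8900.0 + 8613.6 + 15792 = 33305.6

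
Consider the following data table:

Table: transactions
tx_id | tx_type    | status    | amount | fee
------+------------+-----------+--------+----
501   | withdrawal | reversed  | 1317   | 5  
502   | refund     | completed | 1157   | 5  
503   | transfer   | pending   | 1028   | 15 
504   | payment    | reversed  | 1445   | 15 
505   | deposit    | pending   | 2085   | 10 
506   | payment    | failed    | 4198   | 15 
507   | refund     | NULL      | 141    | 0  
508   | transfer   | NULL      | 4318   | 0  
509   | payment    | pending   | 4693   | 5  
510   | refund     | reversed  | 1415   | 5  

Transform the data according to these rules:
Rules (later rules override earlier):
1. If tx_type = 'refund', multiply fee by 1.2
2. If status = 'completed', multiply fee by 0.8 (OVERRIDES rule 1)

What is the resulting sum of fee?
75.0

Step 1: Rule 2 takes priority for records with status = 'completed'
  - 1 records: 5 × 0.8 = 4.0
Step 2: Rule 1 applies to remaining records with tx_type = 'refund'
  - 2 records: 5 × 1.2 = 6.0
Step 3: Other records unchanged: 65
Step 4: Final sum = 4.0 + 6.0 + 65 = 75.0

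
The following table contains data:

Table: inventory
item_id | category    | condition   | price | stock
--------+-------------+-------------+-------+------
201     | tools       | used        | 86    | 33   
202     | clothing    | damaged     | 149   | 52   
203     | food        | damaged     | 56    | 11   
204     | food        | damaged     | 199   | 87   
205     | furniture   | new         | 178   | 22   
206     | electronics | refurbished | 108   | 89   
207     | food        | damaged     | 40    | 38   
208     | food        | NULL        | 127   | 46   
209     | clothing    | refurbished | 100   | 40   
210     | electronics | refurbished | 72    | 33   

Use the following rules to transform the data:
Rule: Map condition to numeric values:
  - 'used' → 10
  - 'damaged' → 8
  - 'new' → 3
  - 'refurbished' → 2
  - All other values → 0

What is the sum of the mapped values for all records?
51

Step 1: Apply mapping to each record
Step 2: Count by status:
  'used': 1 records × 10 = 10
  'damaged': 4 records × 8 = 32
  'new': 1 records × 3 = 3
  'refurbished': 3 records × 2 = 6
Step 3: Sum all mapped values = 51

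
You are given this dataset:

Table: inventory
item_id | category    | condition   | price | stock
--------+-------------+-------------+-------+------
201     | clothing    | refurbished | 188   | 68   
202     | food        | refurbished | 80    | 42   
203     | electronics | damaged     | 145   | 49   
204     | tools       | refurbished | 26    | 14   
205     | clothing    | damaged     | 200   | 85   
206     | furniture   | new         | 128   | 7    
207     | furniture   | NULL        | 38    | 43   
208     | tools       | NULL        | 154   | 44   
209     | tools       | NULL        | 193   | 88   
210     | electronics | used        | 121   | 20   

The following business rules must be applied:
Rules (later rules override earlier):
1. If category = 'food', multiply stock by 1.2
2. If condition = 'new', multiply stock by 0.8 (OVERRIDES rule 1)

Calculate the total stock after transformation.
467.0

Step 1: Rule 2 takes priority for records with condition = 'new'
  - 1 records: 7 × 0.8 = 5.6
Step 2: Rule 1 applies to remaining records with category = 'food'
  - 1 records: 42 × 1.2 = 50.4
Step 3: Other records unchanged: 411
Step 4: Final sum = 5.6 + 50.4 + 411 = 467.0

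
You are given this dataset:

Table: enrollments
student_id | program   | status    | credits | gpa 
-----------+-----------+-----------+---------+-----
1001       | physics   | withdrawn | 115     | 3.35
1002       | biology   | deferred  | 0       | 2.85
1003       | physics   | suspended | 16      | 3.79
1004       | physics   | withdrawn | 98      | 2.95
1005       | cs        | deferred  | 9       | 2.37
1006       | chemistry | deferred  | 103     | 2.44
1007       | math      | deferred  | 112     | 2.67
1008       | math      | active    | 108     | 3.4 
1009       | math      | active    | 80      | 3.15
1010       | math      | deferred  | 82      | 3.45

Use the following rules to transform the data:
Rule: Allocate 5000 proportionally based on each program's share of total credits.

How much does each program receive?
biology: 0.0, chemistry: 712.31, cs: 62.24, math: 2641.77, physics: 1583.68

Step 1: Calculate total credits = 723
Step 2: Calculate each program's proportion:
  biology: 0/723 = 0.00% → 0.0
  chemistry: 103/723 = 14.25% → 712.31
  cs: 9/723 = 1.24% → 62.24
  math: 382/723 = 52.84% → 2641.77
  physics: 229/723 = 31.67% → 1583.68
Step 3: Verify: sum of allocations ≈ 5000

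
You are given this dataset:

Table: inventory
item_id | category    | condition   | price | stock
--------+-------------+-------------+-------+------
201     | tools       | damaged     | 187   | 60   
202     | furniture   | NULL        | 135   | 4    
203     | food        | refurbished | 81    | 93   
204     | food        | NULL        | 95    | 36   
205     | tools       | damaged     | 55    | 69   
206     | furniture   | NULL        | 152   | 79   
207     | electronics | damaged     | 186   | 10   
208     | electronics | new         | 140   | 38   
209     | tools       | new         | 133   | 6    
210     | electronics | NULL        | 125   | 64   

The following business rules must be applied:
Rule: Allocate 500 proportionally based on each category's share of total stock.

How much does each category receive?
electronics: 122.0, food: 140.52, furniture: 90.41, tools: 147.06

Step 1: Calculate total stock = 459
Step 2: Calculate each category's proportion:
  electronics: 112/459 = 24.40% → 122.0
  food: 129/459 = 28.10% → 140.52
  furniture: 83/459 = 18.08% → 90.41
  tools: 135/459 = 29.41% → 147.06
Step 3: Verify: sum of allocations ≈ 500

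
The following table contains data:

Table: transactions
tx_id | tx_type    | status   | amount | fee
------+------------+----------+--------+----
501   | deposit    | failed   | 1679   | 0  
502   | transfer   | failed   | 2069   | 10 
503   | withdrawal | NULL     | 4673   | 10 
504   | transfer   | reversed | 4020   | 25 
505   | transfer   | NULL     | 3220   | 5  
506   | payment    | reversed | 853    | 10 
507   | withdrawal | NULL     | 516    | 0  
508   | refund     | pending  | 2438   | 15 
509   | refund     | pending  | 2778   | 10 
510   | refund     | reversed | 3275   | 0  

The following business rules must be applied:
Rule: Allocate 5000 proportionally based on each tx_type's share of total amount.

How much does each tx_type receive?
deposit: 328.94, payment: 167.12, refund: 1663.53, transfer: 1823.79, withdrawal: 1016.61

Step 1: Calculate total amount = 25521
Step 2: Calculate each tx_type's proportion:
  deposit: 1679/25521 = 6.58% → 328.94
  payment: 853/25521 = 3.34% → 167.12
  refund: 8491/25521 = 33.27% → 1663.53
  transfer: 9309/25521 = 36.48% → 1823.79
  withdrawal: 5189/25521 = 20.33% → 1016.61
Step 3: Verify: sum of allocations ≈ 5000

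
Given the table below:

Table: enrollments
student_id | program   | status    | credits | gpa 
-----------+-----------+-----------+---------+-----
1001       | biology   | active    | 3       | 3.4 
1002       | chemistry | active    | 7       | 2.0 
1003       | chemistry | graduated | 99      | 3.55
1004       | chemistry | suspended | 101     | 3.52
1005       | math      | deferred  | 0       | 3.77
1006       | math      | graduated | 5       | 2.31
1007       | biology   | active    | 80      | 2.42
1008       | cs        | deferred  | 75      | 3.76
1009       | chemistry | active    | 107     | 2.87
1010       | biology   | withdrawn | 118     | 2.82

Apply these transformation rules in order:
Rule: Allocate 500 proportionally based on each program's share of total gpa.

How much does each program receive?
biology: 142.01, chemistry: 196.25, cs: 61.8, math: 99.93

Step 1: Calculate total gpa = 30.42
Step 2: Calculate each program's proportion:
  biology: 8.64/30.42 = 28.40% → 142.01
  chemistry: 11.94/30.42 = 39.25% → 196.25
  cs: 3.76/30.42 = 12.36% → 61.8
  math: 6.08/30.42 = 19.99% → 99.93
Step 3: Verify: sum of allocations ≈ 500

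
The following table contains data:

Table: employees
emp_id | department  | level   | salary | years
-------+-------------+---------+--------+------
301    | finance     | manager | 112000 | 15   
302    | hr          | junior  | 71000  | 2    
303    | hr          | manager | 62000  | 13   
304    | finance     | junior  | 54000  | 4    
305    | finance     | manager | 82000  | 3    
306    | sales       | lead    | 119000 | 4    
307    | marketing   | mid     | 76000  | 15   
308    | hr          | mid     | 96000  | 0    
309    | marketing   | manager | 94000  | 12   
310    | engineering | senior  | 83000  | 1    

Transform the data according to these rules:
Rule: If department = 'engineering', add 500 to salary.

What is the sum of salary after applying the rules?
849500

Step 1: Count records where department = 'engineering': 1
Step 2: Total bonus added: 1 × 500 = 500
Step 3: Original sum of salary: 849000
Step 4: Final sum = 849000 + 500 = 849500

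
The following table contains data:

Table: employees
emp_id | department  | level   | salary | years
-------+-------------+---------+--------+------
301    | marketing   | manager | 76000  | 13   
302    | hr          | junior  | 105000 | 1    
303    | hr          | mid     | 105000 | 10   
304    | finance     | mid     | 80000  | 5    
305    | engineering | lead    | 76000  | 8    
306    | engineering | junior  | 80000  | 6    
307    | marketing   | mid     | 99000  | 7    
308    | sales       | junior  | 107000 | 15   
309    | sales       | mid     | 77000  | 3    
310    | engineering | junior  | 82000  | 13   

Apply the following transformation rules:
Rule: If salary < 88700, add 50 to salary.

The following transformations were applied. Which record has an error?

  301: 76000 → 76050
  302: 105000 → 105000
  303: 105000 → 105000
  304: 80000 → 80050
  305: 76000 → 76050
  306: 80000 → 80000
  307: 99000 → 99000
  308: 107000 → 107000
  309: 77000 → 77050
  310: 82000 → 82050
Record 306 has an error. The correct transformed value should be 80050, not 80000.

Step 1: Check each record against the rule
Step 2: Record 306 has salary = 80000
Step 3: Since 80000 < 88700, the bonus should have been applied
Step 4: Correct value = 80050, but claimed value = 80000
Conclusion: Record 306 has the error.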